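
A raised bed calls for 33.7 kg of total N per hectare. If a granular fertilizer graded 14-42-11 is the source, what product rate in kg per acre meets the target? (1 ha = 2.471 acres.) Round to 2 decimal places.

Product per hectare = 33.7 / 14% = 240.714 kg.
Convert to per acre: 240.714 × 0.404694 = 97.4157 kg.

97.42 kg of product per acre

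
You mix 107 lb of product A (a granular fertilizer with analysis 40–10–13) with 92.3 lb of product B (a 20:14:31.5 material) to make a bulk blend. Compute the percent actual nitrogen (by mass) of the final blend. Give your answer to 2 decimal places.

Total mass = 107 + 92.3 = 199.3 lb.
N mass = 40%×107 + 20%×92.3 = 61.26 lb.
% N = 61.26 / 199.3 = 30.7376%.

30.74% N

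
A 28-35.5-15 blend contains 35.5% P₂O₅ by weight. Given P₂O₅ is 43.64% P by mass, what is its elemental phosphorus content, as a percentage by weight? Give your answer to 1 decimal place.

%P = 35.5 × 0.4364 = 15.4922%.

15.5% P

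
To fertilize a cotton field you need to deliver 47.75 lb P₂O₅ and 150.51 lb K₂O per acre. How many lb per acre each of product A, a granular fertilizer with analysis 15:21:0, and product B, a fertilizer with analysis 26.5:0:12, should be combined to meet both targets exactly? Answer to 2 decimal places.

Let a = lb of product A, b = lb of product B (per acre).
P₂O₅: 0.21·a + 0·b = 47.75
K₂O: 0·a + 0.12·b = 150.51
Solving simultaneously: a = 227.381, b = 1254.25.

227.38 lb product A, 1254.25 lb product B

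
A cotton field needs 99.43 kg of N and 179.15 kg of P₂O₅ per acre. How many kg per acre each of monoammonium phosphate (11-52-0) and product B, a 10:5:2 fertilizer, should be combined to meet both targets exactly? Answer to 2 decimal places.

278.35 kg monoammonium phosphate, 688.11 kg product B

Let a = kg of monoammonium phosphate, b = kg of product B (per acre).
N: 0.11·a + 0.1·b = 99.43
P₂O₅: 0.52·a + 0.05·b = 179.15
Eliminate a: (row1) − 0.11/0.52·(row2) → 0.0894231·b = 61.5329, so b = 688.1097.
Back-substitute: a = (99.43 − 0.1·688.1097) / 0.11 = 278.3548.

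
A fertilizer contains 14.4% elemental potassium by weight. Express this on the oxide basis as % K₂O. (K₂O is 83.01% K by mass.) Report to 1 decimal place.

%K₂O = 14.4 / 0.8301 = 17.3473%.

17.3% K₂O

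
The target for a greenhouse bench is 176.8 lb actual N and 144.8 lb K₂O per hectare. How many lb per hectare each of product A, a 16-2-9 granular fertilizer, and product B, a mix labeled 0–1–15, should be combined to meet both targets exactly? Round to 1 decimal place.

1105.0 lb product A, 302.3 lb product B

Let a = lb of product A, b = lb of product B (per hectare).
N: 0.16·a + 0·b = 176.8
K₂O: 0.09·a + 0.15·b = 144.8
Eliminate a: (row1) − 0.16/0.09·(row2) → -0.266667·b = -80.6222, so b = 302.333.
Back-substitute: a = (176.8 − 0·302.333) / 0.16 = 1105.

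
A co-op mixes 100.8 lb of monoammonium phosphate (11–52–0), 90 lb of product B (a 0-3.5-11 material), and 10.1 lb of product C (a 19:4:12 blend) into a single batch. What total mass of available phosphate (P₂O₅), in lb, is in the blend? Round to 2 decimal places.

P₂O₅ mass = 52%×100.8 + 3.5%×90 + 4%×10.1 = 55.97 lb.

55.97 lb P₂O₅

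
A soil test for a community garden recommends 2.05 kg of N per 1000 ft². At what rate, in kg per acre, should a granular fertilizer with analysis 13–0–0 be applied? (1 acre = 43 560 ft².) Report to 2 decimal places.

Product per 1000 ft² = 2.05 / 13% = 15.7692 kg.
Convert to per acre: 15.7692 × 43.56 = 686.908 kg.

686.91 kg of product per acre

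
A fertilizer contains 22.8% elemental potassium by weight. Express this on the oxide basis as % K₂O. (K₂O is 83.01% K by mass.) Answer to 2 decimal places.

27.47% K₂O

%K₂O = 22.8 / 0.8301 = 27.4666%.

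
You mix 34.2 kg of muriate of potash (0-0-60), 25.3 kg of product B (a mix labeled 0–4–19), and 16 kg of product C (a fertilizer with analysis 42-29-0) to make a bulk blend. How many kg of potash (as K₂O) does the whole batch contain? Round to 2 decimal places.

25.33 kg K₂O

K₂O mass = 60%×34.2 + 19%×25.3 + 0%×16 = 25.327 kg.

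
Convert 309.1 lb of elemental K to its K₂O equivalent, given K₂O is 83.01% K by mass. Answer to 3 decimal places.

372.365 lb K₂O

K₂O = 309.1 / 0.8301 = 372.3648 lb.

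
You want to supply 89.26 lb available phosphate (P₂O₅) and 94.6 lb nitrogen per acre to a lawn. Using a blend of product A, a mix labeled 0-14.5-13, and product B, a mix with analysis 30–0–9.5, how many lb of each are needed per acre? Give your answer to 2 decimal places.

615.59 lb product A, 315.33 lb product B

Let a = lb of product A, b = lb of product B (per acre).
P₂O₅: 0.145·a + 0·b = 89.26
N: 0·a + 0.3·b = 94.6
Solving simultaneously: a = 615.586, b = 315.333.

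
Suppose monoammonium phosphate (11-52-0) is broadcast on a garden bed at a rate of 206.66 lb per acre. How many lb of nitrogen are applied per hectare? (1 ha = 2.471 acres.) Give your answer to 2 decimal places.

nitrogen per acre = 206.66 × 11% = 22.7326 lb.
Convert to per hectare: 22.7326 × 2.471 = 56.1723 lb.

56.17 lb N per hectare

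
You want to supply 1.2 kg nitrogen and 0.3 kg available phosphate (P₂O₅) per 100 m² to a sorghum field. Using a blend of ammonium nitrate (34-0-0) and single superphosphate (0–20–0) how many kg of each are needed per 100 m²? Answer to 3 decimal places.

3.529 kg ammonium nitrate, 1.500 kg single superphosphate

Let a = kg of ammonium nitrate, b = kg of single superphosphate (per 100 m²).
N: 0.34·a + 0·b = 1.2
P₂O₅: 0·a + 0.2·b = 0.3
Solving simultaneously: a = 3.52941, b = 1.5.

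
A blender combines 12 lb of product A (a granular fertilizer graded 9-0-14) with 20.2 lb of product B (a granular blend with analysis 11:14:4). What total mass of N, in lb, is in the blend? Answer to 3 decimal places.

3.302 lb N

N mass = 9%×12 + 11%×20.2 = 3.302 lb.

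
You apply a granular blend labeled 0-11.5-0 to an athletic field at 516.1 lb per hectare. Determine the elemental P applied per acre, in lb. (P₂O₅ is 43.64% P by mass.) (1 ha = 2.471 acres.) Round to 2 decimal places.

P₂O₅ per hectare = 516.1 × 11.5% = 59.3515 lb.
Elemental P = 59.3515 × 0.4364 = 25.901 lb per hectare.
Convert to per acre: 25.901 × 0.404694 = 10.482 lb.

10.48 lb P per acre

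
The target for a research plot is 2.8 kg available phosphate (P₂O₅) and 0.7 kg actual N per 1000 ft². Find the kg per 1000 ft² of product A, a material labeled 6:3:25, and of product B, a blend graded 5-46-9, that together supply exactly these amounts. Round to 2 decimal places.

Let a = kg of product A, b = kg of product B (per 1000 ft²).
P₂O₅: 0.03·a + 0.46·b = 2.8
N: 0.06·a + 0.05·b = 0.7
From row1: a = (2.8 − 0.46·b) / 0.03.
Into row2: 0.06·(2.8 − 0.46·b)/0.03 + 0.05·b = 0.7 → b = 5.63218, a = 6.97318.

6.97 kg product A, 5.63 kg product B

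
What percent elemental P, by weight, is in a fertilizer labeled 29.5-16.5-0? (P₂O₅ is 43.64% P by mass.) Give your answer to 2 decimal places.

7.20% P

%P = 16.5 × 0.4364 = 7.2006%.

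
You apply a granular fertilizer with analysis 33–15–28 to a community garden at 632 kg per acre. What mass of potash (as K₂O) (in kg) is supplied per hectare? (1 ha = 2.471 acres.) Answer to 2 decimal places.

K₂O per acre = 632 × 28% = 176.96 kg.
Convert to per hectare: 176.96 × 2.471 = 437.268 kg.

437.27 kg K₂O per hectare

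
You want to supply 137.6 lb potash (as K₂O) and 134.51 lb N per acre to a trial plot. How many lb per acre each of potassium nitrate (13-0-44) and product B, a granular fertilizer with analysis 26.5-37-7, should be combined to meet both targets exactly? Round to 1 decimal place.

With a, b = lb per acre of potassium nitrate and product B:
K₂O: 0.44·a + 0.07·b = 137.6
N: 0.13·a + 0.265·b = 134.51
From row1: a = (137.6 − 0.07·b) / 0.44.
Into row2: 0.13·(137.6 − 0.07·b)/0.44 + 0.265·b = 134.51 → b = 384.153, a = 251.612.

251.6 lb potassium nitrate, 384.2 lb product B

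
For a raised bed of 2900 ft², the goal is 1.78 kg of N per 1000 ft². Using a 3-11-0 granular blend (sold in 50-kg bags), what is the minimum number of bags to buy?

4 bags

Product per 1000 ft² = 1.78 / 3% = 59.3333 kg.
Total product = 59.3333 × 2900 / 1000 = 172.067 kg.
Bags = ⌈172.067 / 50⌉ = 4.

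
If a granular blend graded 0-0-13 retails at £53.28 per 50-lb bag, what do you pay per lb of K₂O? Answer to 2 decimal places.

£8.20 per lb K₂O

K₂O in bag = 50 × 13% = 6.5 lb.
Cost per lb K₂O = £53.28 / 6.5 = £8.1969.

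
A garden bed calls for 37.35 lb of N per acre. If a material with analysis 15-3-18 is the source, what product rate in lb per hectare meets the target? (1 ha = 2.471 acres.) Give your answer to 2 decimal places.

Product per acre = 37.35 / 15% = 249 lb.
Convert to per hectare: 249 × 2.471 = 615.279 lb.

615.28 lb of product per hectare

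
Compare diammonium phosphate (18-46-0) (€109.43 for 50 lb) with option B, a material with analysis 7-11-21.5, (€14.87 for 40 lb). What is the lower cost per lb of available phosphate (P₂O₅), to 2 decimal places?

€3.38 per lb P₂O₅ (option B)

diammonium phosphate: P₂O₅ per bag = 50 × 46% = 23 lb; cost = 109.43 / 23 = €4.7578/lb P₂O₅.
option B: P₂O₅ per bag = 40 × 11% = 4.4 lb; cost = 14.87 / 4.4 = €3.3795/lb P₂O₅.
option B is cheaper.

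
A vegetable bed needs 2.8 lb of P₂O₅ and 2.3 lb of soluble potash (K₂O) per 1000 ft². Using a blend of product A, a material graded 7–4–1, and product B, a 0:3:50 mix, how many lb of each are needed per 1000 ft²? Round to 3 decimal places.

67.563 lb product A, 3.249 lb product B

Let a = lb of product A, b = lb of product B (per 1000 ft²).
P₂O₅: 0.04·a + 0.03·b = 2.8
K₂O: 0.01·a + 0.5·b = 2.3
Eliminate a: (row1) − 0.04/0.01·(row2) → -1.97·b = -6.4, so b = 3.24873.
Back-substitute: a = (2.8 − 0.03·3.24873) / 0.04 = 67.56345.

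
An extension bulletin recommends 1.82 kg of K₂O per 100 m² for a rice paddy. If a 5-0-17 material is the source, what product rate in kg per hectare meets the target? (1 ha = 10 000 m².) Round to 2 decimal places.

1070.59 kg of product per hectare

Product per 100 m² = 1.82 / 17% = 10.7059 kg.
Convert to per hectare: 10.7059 × 100 = 1070.588 kg.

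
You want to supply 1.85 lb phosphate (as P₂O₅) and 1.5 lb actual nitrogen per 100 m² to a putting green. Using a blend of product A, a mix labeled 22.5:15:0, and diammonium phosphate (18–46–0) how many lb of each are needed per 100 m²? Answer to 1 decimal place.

4.7 lb product A, 2.5 lb diammonium phosphate

With a, b = lb per 100 m² of product A and diammonium phosphate:
P₂O₅: 0.15·a + 0.46·b = 1.85
N: 0.225·a + 0.18·b = 1.5
Eliminate b: (row1) − 0.46/0.18·(row2) → -0.425·a = -1.98333, so a = 4.66667.
Then b = (1.5 − 0.225·4.66667) / 0.18 = 2.5.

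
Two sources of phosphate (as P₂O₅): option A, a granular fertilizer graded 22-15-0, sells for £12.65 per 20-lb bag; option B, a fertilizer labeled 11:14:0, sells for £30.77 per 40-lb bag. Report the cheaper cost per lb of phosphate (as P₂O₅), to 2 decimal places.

£4.22 per lb P₂O₅ (option A)

option A: P₂O₅ per bag = 20 × 15% = 3 lb; cost = 12.65 / 3 = £4.2167/lb P₂O₅.
option B: P₂O₅ per bag = 40 × 14% = 5.6 lb; cost = 30.77 / 5.6 = £5.4946/lb P₂O₅.
option A is cheaper.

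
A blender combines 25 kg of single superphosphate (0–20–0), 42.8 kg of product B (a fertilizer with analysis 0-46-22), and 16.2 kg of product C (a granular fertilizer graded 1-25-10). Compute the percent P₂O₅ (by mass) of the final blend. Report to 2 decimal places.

34.21% P₂O₅

Total mass = 25 + 42.8 + 16.2 = 84 kg.
P₂O₅ mass = 20%×25 + 46%×42.8 + 25%×16.2 = 28.738 kg.
% P₂O₅ = 28.738 / 84 = 34.2119%.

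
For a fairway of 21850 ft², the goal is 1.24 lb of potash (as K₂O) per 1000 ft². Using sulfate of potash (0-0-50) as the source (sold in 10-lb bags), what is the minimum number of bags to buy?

6 bags

Product per 1000 ft² = 1.24 / 50% = 2.48 lb.
Total product = 2.48 × 21850 / 1000 = 54.188 lb.
Bags = ⌈54.188 / 10⌉ = 6.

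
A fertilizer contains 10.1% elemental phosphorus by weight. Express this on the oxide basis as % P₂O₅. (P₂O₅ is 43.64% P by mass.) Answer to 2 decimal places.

23.14% P₂O₅

%P₂O₅ = 10.1 / 0.4364 = 23.1439%.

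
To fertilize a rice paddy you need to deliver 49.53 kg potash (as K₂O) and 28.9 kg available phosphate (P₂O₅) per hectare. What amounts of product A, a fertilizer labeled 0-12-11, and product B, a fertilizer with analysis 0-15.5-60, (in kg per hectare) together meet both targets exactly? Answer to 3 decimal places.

Let a = kg of product A, b = kg of product B (per hectare).
K₂O: 0.11·a + 0.6·b = 49.53
P₂O₅: 0.12·a + 0.155·b = 28.9
From row1: a = (49.53 − 0.6·b) / 0.11.
Into row2: 0.12·(49.53 − 0.6·b)/0.11 + 0.155·b = 28.9 → b = 50.3112, a = 175.84804.

175.848 kg product A, 50.311 kg product B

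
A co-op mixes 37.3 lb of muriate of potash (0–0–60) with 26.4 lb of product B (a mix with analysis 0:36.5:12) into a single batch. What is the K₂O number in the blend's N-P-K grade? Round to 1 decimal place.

Total mass = 37.3 + 26.4 = 63.7 lb.
K₂O mass = 60%×37.3 + 12%×26.4 = 25.548 lb.
% K₂O = 25.548 / 63.7 = 40.1068%.

40.1% K₂O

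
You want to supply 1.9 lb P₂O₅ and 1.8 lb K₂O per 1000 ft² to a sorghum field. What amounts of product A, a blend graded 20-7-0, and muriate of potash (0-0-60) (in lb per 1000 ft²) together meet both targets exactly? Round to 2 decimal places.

27.14 lb product A, 3.00 lb muriate of potash

With a, b = lb per 1000 ft² of product A and muriate of potash:
P₂O₅: 0.07·a + 0·b = 1.9
K₂O: 0·a + 0.6·b = 1.8
Solving simultaneously: a = 27.1429, b = 3.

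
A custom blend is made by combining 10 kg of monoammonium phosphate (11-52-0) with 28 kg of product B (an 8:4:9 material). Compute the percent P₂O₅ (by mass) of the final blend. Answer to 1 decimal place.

Total mass = 10 + 28 = 38 kg.
P₂O₅ mass = 52%×10 + 4%×28 = 6.32 kg.
% P₂O₅ = 6.32 / 38 = 16.6316%.

16.6% P₂O₅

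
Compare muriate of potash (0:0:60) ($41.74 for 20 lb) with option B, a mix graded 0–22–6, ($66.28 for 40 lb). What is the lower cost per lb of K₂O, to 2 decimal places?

$3.48 per lb K₂O (muriate of potash)

muriate of potash: K₂O per bag = 20 × 60% = 12 lb; cost = 41.74 / 12 = $3.4783/lb K₂O.
option B: K₂O per bag = 40 × 6% = 2.4 lb; cost = 66.28 / 2.4 = $27.6167/lb K₂O.
muriate of potash is cheaper.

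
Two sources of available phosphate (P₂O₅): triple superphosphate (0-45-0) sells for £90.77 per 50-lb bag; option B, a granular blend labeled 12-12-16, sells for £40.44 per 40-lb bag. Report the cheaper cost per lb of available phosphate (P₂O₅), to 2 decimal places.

triple superphosphate: P₂O₅ per bag = 50 × 45% = 22.5 lb; cost = 90.77 / 22.5 = £4.0342/lb P₂O₅.
option B: P₂O₅ per bag = 40 × 12% = 4.8 lb; cost = 40.44 / 4.8 = £8.4250/lb P₂O₅.
triple superphosphate is cheaper.

£4.03 per lb P₂O₅ (triple superphosphate)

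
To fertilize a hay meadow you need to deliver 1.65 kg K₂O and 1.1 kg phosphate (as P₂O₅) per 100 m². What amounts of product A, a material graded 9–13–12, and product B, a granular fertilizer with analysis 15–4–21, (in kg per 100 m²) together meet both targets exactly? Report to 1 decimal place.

With a, b = kg per 100 m² of product A and product B:
K₂O: 0.12·a + 0.21·b = 1.65
P₂O₅: 0.13·a + 0.04·b = 1.1
From row1: a = (1.65 − 0.21·b) / 0.12.
Into row2: 0.13·(1.65 − 0.21·b)/0.12 + 0.04·b = 1.1 → b = 3.66667, a = 7.33333.

7.3 kg product A, 3.7 kg product B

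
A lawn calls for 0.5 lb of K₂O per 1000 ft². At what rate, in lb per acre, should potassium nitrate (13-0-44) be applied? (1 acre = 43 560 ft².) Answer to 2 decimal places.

49.50 lb of product per acre

Product per 1000 ft² = 0.5 / 44% = 1.13636 lb.
Convert to per acre: 1.13636 × 43.56 = 49.5 lb.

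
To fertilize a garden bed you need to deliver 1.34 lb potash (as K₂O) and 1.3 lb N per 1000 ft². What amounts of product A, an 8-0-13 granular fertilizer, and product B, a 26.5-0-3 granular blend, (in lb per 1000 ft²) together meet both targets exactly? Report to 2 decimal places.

9.86 lb product A, 1.93 lb product B

Per-1000 ft² balance (a = product A, b = product B):
K₂O: 0.13·a + 0.03·b = 1.34
N: 0.08·a + 0.265·b = 1.3
Eliminate a: (row1) − 0.13/0.08·(row2) → -0.400625·b = -0.7725, so b = 1.92824.
Back-substitute: a = (1.34 − 0.03·1.92824) / 0.13 = 9.86271.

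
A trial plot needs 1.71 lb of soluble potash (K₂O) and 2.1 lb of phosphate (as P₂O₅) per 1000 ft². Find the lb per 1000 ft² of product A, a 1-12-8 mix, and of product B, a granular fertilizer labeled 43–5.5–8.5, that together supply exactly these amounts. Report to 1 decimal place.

With a, b = lb per 1000 ft² of product A and product B:
K₂O: 0.08·a + 0.085·b = 1.71
P₂O₅: 0.12·a + 0.055·b = 2.1
Solving simultaneously: a = 14.5603, b = 6.41379.

14.6 lb product A, 6.4 lb product B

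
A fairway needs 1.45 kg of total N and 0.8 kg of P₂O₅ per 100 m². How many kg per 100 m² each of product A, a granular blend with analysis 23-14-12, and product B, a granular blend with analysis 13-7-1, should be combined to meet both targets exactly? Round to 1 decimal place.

1.2 kg product A, 9.0 kg product B

Per-100 m² balance (a = product A, b = product B):
N: 0.23·a + 0.13·b = 1.45
P₂O₅: 0.14·a + 0.07·b = 0.8
From row1: a = (1.45 − 0.13·b) / 0.23.
Into row2: 0.14·(1.45 − 0.13·b)/0.23 + 0.07·b = 0.8 → b = 9.04762, a = 1.19048.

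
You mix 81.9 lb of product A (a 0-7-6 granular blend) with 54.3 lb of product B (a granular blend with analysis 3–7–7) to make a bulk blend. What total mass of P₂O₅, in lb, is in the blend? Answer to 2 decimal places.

P₂O₅ mass = 7%×81.9 + 7%×54.3 = 9.534 lb.

9.53 lb P₂O₅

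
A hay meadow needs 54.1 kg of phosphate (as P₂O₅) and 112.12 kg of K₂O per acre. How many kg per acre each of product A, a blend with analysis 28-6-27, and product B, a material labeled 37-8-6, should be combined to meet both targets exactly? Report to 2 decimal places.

Let a = kg of product A, b = kg of product B (per acre).
P₂O₅: 0.06·a + 0.08·b = 54.1
K₂O: 0.27·a + 0.06·b = 112.12
Eliminate b: (row1) − 0.08/0.06·(row2) → -0.3·a = -95.3933, so a = 317.978.
Then b = (112.12 − 0.27·317.978) / 0.06 = 437.767.

317.98 kg product A, 437.77 kg product B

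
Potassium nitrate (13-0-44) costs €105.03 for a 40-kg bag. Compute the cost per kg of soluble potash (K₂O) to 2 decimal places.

K₂O in bag = 40 × 44% = 17.6 kg.
Cost per kg K₂O = €105.03 / 17.6 = €5.9676.

€5.97 per kg K₂O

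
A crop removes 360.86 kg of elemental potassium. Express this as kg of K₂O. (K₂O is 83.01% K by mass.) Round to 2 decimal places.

434.72 kg K₂O

K₂O = 360.86 / 0.8301 = 434.719 kg.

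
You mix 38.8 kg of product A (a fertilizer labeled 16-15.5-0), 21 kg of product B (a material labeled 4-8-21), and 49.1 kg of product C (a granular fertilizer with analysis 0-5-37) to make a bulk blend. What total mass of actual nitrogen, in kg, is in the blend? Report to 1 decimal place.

7.0 kg N

N mass = 16%×38.8 + 4%×21 + 0%×49.1 = 7.048 kg.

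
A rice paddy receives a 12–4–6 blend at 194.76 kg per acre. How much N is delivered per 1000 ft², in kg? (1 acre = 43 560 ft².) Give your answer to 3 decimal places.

nitrogen per acre = 194.76 × 12% = 23.3712 kg.
Convert to per 1000 ft²: 23.3712 × 0.0229568 = 0.536529 kg.

0.537 kg N per thousand sq ft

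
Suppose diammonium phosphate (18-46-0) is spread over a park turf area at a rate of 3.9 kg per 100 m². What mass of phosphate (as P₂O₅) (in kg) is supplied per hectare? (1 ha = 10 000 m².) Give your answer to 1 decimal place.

P₂O₅ per 100 m² = 3.9 × 46% = 1.794 kg.
Convert to per hectare: 1.794 × 100 = 179.4 kg.

179.4 kg P₂O₅ per hectare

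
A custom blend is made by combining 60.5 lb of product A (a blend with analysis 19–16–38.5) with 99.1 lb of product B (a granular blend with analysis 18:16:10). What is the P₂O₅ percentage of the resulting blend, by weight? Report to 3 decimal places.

16.000% P₂O₅

Total mass = 60.5 + 99.1 = 159.6 lb.
P₂O₅ mass = 16%×60.5 + 16%×99.1 = 25.536 lb.
% P₂O₅ = 25.536 / 159.6 = 16%.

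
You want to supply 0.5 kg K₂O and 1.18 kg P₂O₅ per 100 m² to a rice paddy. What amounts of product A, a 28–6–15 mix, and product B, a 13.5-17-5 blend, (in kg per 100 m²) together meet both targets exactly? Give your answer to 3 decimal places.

Per-100 m² balance (a = product A, b = product B):
K₂O: 0.15·a + 0.05·b = 0.5
P₂O₅: 0.06·a + 0.17·b = 1.18
Eliminate a: (row1) − 0.15/0.06·(row2) → -0.375·b = -2.45, so b = 6.53333.
Back-substitute: a = (0.5 − 0.05·6.53333) / 0.15 = 1.15556.

1.156 kg product A, 6.533 kg product B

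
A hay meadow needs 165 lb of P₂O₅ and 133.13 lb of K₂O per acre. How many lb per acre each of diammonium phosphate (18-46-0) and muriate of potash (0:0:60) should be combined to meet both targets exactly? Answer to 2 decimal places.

358.70 lb diammonium phosphate, 221.88 lb muriate of potash

Let a = lb of diammonium phosphate, b = lb of muriate of potash (per acre).
P₂O₅: 0.46·a + 0·b = 165
K₂O: 0·a + 0.6·b = 133.13
Solving simultaneously: a = 358.696, b = 221.883.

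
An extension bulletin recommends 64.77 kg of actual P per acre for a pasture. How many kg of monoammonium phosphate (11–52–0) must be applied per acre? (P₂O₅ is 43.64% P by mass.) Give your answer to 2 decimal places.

As P₂O₅: 64.77 / 0.4364 = 148.419 kg per acre.
Product per acre = 148.419 / 52% = 285.421 kg.

285.42 kg of product per acre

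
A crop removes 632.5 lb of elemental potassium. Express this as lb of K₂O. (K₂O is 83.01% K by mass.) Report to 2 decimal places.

761.96 lb K₂O

K₂O = 632.5 / 0.8301 = 761.956 lb.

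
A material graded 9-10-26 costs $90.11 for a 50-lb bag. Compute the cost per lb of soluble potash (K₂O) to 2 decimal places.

K₂O in bag = 50 × 26% = 13 lb.
Cost per lb K₂O = $90.11 / 13 = $6.9315.

$6.93 per lb K₂O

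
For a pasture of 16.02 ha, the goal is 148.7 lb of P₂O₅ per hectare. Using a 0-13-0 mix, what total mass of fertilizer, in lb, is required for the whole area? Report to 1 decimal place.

Product per hectare = 148.7 / 13% = 1143.85 lb.
Total product = 1143.85 × 16.02 = 18324.42 lb.

18324.4 lb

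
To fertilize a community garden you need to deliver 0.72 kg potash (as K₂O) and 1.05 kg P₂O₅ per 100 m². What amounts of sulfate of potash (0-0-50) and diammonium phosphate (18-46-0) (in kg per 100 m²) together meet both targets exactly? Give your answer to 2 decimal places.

1.44 kg sulfate of potash, 2.28 kg diammonium phosphate

With a, b = kg per 100 m² of sulfate of potash and diammonium phosphate:
K₂O: 0.5·a + 0·b = 0.72
P₂O₅: 0·a + 0.46·b = 1.05
Solving simultaneously: a = 1.44, b = 2.28261.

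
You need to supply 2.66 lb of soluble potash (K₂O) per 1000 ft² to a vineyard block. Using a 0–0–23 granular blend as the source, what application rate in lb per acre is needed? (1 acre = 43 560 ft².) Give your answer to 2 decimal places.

Product per 1000 ft² = 2.66 / 23% = 11.5652 lb.
Convert to per acre: 11.5652 × 43.56 = 503.781 lb.

503.78 lb of product per acre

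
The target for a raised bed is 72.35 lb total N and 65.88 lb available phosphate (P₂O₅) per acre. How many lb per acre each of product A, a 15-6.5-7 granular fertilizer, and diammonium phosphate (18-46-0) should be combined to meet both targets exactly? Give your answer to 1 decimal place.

With a, b = lb per acre of product A and diammonium phosphate:
N: 0.15·a + 0.18·b = 72.35
P₂O₅: 0.065·a + 0.46·b = 65.88
Solving simultaneously: a = 373.867, b = 90.3883.

373.9 lb product A, 90.4 lb diammonium phosphate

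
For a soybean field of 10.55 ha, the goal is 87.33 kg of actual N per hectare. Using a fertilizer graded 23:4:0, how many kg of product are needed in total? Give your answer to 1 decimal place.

Product per hectare = 87.33 / 23% = 379.696 kg.
Total product = 379.696 × 10.55 = 4005.79 kg.

4005.8 kg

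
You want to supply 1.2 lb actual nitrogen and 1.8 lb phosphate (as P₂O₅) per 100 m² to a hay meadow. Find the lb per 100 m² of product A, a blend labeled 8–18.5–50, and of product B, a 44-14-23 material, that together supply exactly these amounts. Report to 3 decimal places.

8.889 lb product A, 1.111 lb product B

Let a = lb of product A, b = lb of product B (per 100 m²).
N: 0.08·a + 0.44·b = 1.2
P₂O₅: 0.185·a + 0.14·b = 1.8
Eliminate a: (row1) − 0.08/0.185·(row2) → 0.379459·b = 0.421622, so b = 1.11111.
Back-substitute: a = (1.2 − 0.44·1.11111) / 0.08 = 8.88889.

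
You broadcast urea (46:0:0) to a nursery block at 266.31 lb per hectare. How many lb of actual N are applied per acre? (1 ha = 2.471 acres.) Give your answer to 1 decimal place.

49.6 lb N per acre

nitrogen per hectare = 266.31 × 46% = 122.503 lb.
Convert to per acre: 122.503 × 0.404694 = 49.5761 lb.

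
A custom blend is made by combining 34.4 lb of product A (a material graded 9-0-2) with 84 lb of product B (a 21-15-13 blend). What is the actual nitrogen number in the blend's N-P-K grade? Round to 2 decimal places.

17.51% N

Total mass = 34.4 + 84 = 118.4 lb.
N mass = 9%×34.4 + 21%×84 = 20.736 lb.
% N = 20.736 / 118.4 = 17.5135%.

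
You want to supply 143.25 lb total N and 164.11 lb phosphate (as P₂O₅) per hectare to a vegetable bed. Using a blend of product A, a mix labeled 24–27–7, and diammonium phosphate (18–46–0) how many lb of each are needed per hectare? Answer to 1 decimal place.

588.3 lb product A, 11.5 lb diammonium phosphate

Let a = lb of product A, b = lb of diammonium phosphate (per hectare).
N: 0.24·a + 0.18·b = 143.25
P₂O₅: 0.27·a + 0.46·b = 164.11
Solving simultaneously: a = 588.272, b = 11.4709.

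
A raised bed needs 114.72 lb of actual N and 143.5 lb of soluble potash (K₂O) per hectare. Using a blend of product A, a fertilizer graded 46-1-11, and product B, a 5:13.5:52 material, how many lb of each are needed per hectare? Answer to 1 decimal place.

Let a = lb of product A, b = lb of product B (per hectare).
N: 0.46·a + 0.05·b = 114.72
K₂O: 0.11·a + 0.52·b = 143.5
Eliminate b: (row1) − 0.05/0.52·(row2) → 0.449423·a = 100.922, so a = 224.559.
Then b = (143.5 − 0.11·224.559) / 0.52 = 228.459.

224.6 lb product A, 228.5 lb product B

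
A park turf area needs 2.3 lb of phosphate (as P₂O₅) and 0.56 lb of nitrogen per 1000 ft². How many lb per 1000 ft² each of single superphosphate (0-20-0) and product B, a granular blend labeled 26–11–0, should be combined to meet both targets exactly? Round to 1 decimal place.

With a, b = lb per 1000 ft² of single superphosphate and product B:
P₂O₅: 0.2·a + 0.11·b = 2.3
N: 0·a + 0.26·b = 0.56
Solving simultaneously: a = 10.3154, b = 2.15385.

10.3 lb single superphosphate, 2.2 lb product B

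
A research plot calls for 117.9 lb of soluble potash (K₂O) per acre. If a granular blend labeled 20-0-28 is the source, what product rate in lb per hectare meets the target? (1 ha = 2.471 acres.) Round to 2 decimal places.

Product per acre = 117.9 / 28% = 421.071 lb.
Convert to per hectare: 421.071 × 2.471 = 1040.467 lb.

1040.47 lb of product per hectare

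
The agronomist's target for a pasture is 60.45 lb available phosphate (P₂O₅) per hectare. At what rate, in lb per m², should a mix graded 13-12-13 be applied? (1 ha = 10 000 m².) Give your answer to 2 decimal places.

Product per hectare = 60.45 / 12% = 503.75 lb.
Convert to per m²: 503.75 × 0.0001 = 0.050375 lb.

0.05 lb of product per sq m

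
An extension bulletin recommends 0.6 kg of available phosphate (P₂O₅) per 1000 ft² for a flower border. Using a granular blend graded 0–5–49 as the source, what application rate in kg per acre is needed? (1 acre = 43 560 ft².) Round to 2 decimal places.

Product per 1000 ft² = 0.6 / 5% = 12 kg.
Convert to per acre: 12 × 43.56 = 522.72 kg.

522.72 kg of product per acre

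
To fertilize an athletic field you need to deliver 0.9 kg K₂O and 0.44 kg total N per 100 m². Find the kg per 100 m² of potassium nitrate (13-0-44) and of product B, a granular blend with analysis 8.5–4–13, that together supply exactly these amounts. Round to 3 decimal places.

0.941 kg potassium nitrate, 3.737 kg product B

Let a = kg of potassium nitrate, b = kg of product B (per 100 m²).
K₂O: 0.44·a + 0.13·b = 0.9
N: 0.13·a + 0.085·b = 0.44
Solving simultaneously: a = 0.941463, b = 3.73659.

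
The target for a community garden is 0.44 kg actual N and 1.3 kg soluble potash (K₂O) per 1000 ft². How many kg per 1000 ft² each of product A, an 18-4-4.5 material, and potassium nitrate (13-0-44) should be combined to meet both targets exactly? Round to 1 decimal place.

0.3 kg product A, 2.9 kg potassium nitrate

Let a = kg of product A, b = kg of potassium nitrate (per 1000 ft²).
N: 0.18·a + 0.13·b = 0.44
K₂O: 0.045·a + 0.44·b = 1.3
Eliminate a: (row1) − 0.18/0.045·(row2) → -1.63·b = -4.76, so b = 2.92025.
Back-substitute: a = (0.44 − 0.13·2.92025) / 0.18 = 0.335378.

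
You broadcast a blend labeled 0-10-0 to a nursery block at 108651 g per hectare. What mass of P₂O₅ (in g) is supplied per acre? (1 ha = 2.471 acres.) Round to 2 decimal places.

4397.05 g P₂O₅ per acre

P₂O₅ per hectare = 108651 × 10% = 10865.1 g.
Convert to per acre: 10865.1 × 0.404694 = 4397.046 g.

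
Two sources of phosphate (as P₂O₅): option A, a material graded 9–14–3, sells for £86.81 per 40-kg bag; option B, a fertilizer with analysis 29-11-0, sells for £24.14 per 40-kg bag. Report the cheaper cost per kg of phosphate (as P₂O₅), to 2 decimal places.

option A: P₂O₅ per bag = 40 × 14% = 5.6 kg; cost = 86.81 / 5.6 = £15.5018/kg P₂O₅.
option B: P₂O₅ per bag = 40 × 11% = 4.4 kg; cost = 24.14 / 4.4 = £5.4864/kg P₂O₅.
option B is cheaper.

£5.49 per kg P₂O₅ (option B)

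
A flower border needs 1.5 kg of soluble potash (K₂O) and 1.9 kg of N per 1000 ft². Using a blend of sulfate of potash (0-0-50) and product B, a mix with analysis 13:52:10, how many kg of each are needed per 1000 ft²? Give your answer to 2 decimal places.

Let a = kg of sulfate of potash, b = kg of product B (per 1000 ft²).
K₂O: 0.5·a + 0.1·b = 1.5
N: 0·a + 0.13·b = 1.9
Solving simultaneously: a = 0.0769231, b = 14.6154.

0.08 kg sulfate of potash, 14.62 kg product B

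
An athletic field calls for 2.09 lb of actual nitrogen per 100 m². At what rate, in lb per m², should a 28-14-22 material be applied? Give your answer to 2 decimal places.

0.07 lb of product per sq m

Product per 100 m² = 2.09 / 28% = 7.46429 lb.
Convert to per m²: 7.46429 × 0.01 = 0.0746429 lb.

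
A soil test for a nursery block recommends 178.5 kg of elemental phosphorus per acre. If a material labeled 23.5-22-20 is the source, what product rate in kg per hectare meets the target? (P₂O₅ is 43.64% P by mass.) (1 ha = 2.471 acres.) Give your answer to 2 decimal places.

4594.13 kg of product per hectare

As P₂O₅: 178.5 / 0.4364 = 409.028 kg per acre.
Product per acre = 409.028 / 22% = 1859.22 kg.
Convert to per hectare: 1859.22 × 2.471 = 4594.133 kg.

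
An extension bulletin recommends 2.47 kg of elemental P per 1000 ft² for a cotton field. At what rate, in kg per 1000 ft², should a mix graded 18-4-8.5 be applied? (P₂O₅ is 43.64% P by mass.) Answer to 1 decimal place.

As P₂O₅: 2.47 / 0.4364 = 5.65995 kg per 1000 ft².
Product per 1000 ft² = 5.65995 / 4% = 141.499 kg.

141.5 kg of product per thousand sq ft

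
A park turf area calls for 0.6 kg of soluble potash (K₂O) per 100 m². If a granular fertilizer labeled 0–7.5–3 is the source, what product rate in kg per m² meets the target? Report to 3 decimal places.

0.200 kg of product per sq m

Product per 100 m² = 0.6 / 3% = 20 kg.
Convert to per m²: 20 × 0.01 = 0.2 kg.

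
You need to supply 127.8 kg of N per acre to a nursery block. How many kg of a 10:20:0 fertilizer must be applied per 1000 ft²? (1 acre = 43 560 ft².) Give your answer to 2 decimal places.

29.34 kg of product per thousand sq ft

Product per acre = 127.8 / 10% = 1278 kg.
Convert to per 1000 ft²: 1278 × 0.0229568 = 29.3388 kg.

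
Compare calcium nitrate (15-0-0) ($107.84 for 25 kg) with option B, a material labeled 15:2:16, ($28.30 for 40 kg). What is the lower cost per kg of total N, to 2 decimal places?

calcium nitrate: N per bag = 25 × 15% = 3.75 kg; cost = 107.84 / 3.75 = $28.7573/kg N.
option B: N per bag = 40 × 15% = 6 kg; cost = 28.30 / 6 = $4.7167/kg N.
option B is cheaper.

$4.72 per kg N (option B)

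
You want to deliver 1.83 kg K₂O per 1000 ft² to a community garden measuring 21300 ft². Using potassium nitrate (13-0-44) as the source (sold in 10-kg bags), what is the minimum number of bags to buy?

Product per 1000 ft² = 1.83 / 44% = 4.15909 kg.
Total product = 4.15909 × 21300 / 1000 = 88.5886 kg.
Bags = ⌈88.5886 / 10⌉ = 9.

9 bags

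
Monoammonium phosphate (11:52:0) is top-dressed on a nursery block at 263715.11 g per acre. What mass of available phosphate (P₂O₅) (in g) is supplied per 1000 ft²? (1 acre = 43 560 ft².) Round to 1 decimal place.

P₂O₅ per acre = 263715.11 × 52% = 137132 g.
Convert to per 1000 ft²: 137132 × 0.0229568 = 3148.11 g.

3148.1 g P₂O₅ per thousand sq ft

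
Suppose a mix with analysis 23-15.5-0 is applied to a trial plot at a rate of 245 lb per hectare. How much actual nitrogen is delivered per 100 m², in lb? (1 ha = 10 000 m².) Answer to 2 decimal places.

0.56 lb N per hundred sq m

nitrogen per hectare = 245 × 23% = 56.35 lb.
Convert to per 100 m²: 56.35 × 0.01 = 0.5635 lb.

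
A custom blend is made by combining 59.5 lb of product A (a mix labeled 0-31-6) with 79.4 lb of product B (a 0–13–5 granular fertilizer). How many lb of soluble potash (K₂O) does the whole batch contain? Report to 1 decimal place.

7.5 lb K₂O

K₂O mass = 6%×59.5 + 5%×79.4 = 7.54 lb.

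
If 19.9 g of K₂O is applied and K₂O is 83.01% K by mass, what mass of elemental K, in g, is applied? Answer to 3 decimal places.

K = 19.9 × 0.8301 = 16.51899 g.

16.519 g K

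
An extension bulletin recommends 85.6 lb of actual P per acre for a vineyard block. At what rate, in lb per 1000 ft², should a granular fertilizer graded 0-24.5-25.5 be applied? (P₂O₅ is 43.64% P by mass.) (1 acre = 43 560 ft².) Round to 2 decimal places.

As P₂O₅: 85.6 / 0.4364 = 196.15 lb per acre.
Product per acre = 196.15 / 24.5% = 800.614 lb.
Convert to per 1000 ft²: 800.614 × 0.0229568 = 18.3796 lb.

18.38 lb of product per thousand sq ft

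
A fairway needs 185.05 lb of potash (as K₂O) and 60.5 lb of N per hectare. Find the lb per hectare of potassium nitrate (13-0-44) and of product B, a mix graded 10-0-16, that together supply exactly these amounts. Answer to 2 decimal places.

With a, b = lb per hectare of potassium nitrate and product B:
K₂O: 0.44·a + 0.16·b = 185.05
N: 0.13·a + 0.1·b = 60.5
Eliminate a: (row1) − 0.44/0.13·(row2) → -0.178462·b = -19.7192, so b = 110.496.
Back-substitute: a = (185.05 − 0.16·110.496) / 0.44 = 380.388.

380.39 lb potassium nitrate, 110.50 lb product B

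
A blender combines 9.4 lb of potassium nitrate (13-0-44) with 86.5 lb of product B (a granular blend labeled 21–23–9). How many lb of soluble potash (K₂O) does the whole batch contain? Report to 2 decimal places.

K₂O mass = 44%×9.4 + 9%×86.5 = 11.921 lb.

11.92 lb K₂O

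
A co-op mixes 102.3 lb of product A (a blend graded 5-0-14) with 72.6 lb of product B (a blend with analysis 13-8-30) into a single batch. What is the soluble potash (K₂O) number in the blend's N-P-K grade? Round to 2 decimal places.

20.64% K₂O

Total mass = 102.3 + 72.6 = 174.9 lb.
K₂O mass = 14%×102.3 + 30%×72.6 = 36.102 lb.
% K₂O = 36.102 / 174.9 = 20.6415%.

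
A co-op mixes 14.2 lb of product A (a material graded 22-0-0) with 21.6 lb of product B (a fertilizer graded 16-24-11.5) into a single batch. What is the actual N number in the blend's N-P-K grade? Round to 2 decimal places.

18.38% N

Total mass = 14.2 + 21.6 = 35.8 lb.
N mass = 22%×14.2 + 16%×21.6 = 6.58 lb.
% N = 6.58 / 35.8 = 18.3799%.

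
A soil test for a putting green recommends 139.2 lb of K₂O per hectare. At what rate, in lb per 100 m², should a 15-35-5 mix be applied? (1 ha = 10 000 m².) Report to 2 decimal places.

Product per hectare = 139.2 / 5% = 2784 lb.
Convert to per 100 m²: 2784 × 0.01 = 27.84 lb.

27.84 lb of product per hundred sq m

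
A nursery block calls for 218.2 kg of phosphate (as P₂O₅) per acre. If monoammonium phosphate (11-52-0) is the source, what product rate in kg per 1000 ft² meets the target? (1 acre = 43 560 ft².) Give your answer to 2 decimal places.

9.63 kg of product per thousand sq ft

Product per acre = 218.2 / 52% = 419.615 kg.
Convert to per 1000 ft²: 419.615 × 0.0229568 = 9.63304 kg.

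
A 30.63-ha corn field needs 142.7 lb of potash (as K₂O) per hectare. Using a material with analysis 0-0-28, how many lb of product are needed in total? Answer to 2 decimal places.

15610.36 lb

Product per hectare = 142.7 / 28% = 509.643 lb.
Total product = 509.643 × 30.63 = 15610.361 lb.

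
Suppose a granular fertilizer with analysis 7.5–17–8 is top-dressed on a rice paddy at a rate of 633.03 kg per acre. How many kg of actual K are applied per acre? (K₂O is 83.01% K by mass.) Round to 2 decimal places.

K₂O per acre = 633.03 × 8% = 50.6424 kg.
Elemental K = 50.6424 × 0.8301 = 42.0383 kg per acre.

42.04 kg K per acre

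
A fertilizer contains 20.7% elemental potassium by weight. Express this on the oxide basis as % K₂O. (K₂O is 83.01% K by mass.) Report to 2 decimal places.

24.94% K₂O

%K₂O = 20.7 / 0.8301 = 24.9368%.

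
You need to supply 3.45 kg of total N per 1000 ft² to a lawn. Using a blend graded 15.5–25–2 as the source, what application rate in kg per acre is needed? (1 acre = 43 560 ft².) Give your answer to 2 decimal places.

Product per 1000 ft² = 3.45 / 15.5% = 22.2581 kg.
Convert to per acre: 22.2581 × 43.56 = 969.561 kg.

969.56 kg of product per acre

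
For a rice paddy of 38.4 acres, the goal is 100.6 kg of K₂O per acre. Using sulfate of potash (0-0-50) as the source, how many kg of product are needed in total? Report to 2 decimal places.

Product per acre = 100.6 / 50% = 201.2 kg.
Total product = 201.2 × 38.4 = 7726.08 kg.

7726.08 kg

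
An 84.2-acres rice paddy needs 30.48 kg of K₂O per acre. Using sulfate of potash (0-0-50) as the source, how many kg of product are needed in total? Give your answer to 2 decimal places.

5132.83 kg

Product per acre = 30.48 / 50% = 60.96 kg.
Total product = 60.96 × 84.2 = 5132.832 kg.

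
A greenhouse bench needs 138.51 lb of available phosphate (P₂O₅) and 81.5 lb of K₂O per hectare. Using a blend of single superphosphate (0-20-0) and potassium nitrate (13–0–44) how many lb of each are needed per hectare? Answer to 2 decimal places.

692.55 lb single superphosphate, 185.23 lb potassium nitrate

Let a = lb of single superphosphate, b = lb of potassium nitrate (per hectare).
P₂O₅: 0.2·a + 0·b = 138.51
K₂O: 0·a + 0.44·b = 81.5
Solving simultaneously: a = 692.55, b = 185.227.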